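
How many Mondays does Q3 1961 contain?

July 1, 1961 is a Saturday.
The range spans 92 days (inclusive of both endpoints).
92 = 7 × 13 + 1, so there are 13 full weeks plus 1 extra day.
Each full week contributes one Monday: 13 so far.
The 1 extra day is Sat — none qualify.
Total: 13 + 0 = 13.

13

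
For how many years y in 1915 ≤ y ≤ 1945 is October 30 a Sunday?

Day of week of October 30 in each year:
1915: Sat, 1916: Mon, 1917: Tue, 1918: Wed, 1919: Thu, 1920: Sat, 1921: Sun ✓, 1922: Mon, 1923: Tue, 1924: Thu, 1925: Fri, 1926: Sat, 1927: Sun ✓, 1928: Tue, 1929: Wed, 1930: Thu, 1931: Fri, 1932: Sun ✓, 1933: Mon, 1934: Tue, 1935: Wed, 1936: Fri, 1937: Sat, 1938: Sun ✓, 1939: Mon, 1940: Wed, 1941: Thu, 1942: Fri, 1943: Sat, 1944: Mon, 1945: Tue
Sundays: 1921, 1927, 1932, 1938.

4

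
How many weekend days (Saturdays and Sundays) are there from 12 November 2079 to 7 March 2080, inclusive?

12 November 2079 is a Sunday.
That's 117 days from start to end, counting both.
117 = 7 × 16 + 5, so there are 16 full weeks plus 5 extra days.
Each full week contributes 2 weekend days (Sat, Sun): 16 × 2 = 32.
The 5 extra days are Sunday, Monday, Tuesday, Wednesday, Thursday — 1 of them qualifies.
Total: 32 + 1 = 33.

33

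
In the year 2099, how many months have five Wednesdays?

4

A month has five Wednesdays exactly when Wednesday falls within its first (length − 28) days.
Jan: 31 days, starts Thu → 5 of Thu, Fri, Sat
Feb: 28 days, starts Sun → 5 of (none)
Mar: 31 days, starts Sun → 5 of Sun, Mon, Tue
Apr: 30 days, starts Wed → 5 of Wed, Thu ✓
May: 31 days, starts Fri → 5 of Fri, Sat, Sun
Jun: 30 days, starts Mon → 5 of Mon, Tue
Jul: 31 days, starts Wed → 5 of Wed, Thu, Fri ✓
Aug: 31 days, starts Sat → 5 of Sat, Sun, Mon
Sep: 30 days, starts Tue → 5 of Tue, Wed ✓
Oct: 31 days, starts Thu → 5 of Thu, Fri, Sat
Nov: 30 days, starts Sun → 5 of Sun, Mon
Dec: 31 days, starts Tue → 5 of Tue, Wed, Thu ✓
Months with five Wednesdays: Apr, Jul, Sep, Dec.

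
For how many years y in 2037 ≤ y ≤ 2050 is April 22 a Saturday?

1

Day of week of April 22 in each year:
2037: Wed, 2038: Thu, 2039: Fri, 2040: Sun, 2041: Mon, 2042: Tue, 2043: Wed, 2044: Fri, 2045: Sat ✓, 2046: Sun, 2047: Mon, 2048: Wed, 2049: Thu, 2050: Fri
Saturdays: 2045.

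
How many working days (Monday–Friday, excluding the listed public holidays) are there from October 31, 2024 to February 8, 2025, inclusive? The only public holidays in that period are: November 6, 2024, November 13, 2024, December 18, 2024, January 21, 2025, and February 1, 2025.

October 31, 2024 is a Thursday.
That's 101 days from start to end, counting both.
101 = 7 × 14 + 3, so there are 14 full weeks plus 3 extra days.
Each full week contributes 5 weekdays (Mon–Fri): 14 × 5 = 70.
The 3 extra days are Thu, Fri, Sat — 2 of them qualify.
Total: 70 + 2 = 72.
Holidays: November 6, 2024 (Wed); November 13, 2024 (Wed); December 18, 2024 (Wed); January 21, 2025 (Tue); February 1, 2025 (Sat).
4 of the 5 holidays fall on weekdays; the rest are weekends and were already excluded.
Business days: 72 − 4 = 68.

68 working days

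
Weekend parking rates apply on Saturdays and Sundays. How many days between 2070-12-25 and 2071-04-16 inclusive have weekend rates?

2070-12-25 is a Thursday.
From 2070-12-25 to 2071-04-16 is 113 days inclusive.
113 = 7 × 16 + 1, so there are 16 full weeks plus 1 extra day.
Each full week contributes 2 weekend days (Sat, Sun): 16 × 2 = 32.
The 1 extra day is Thu — none qualify.
Total: 32 + 0 = 32.

32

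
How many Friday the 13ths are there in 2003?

1

The 13th falls on a Friday when the month's 13th has weekday Fri.
Jan 13 is Mon; Feb 13 is Thu; Mar 13 is Thu; Apr 13 is Sun; May 13 is Tue; Jun 13 is Fri ✓; Jul 13 is Sun; Aug 13 is Wed; Sep 13 is Sat; Oct 13 is Mon; Nov 13 is Thu; Dec 13 is Sat.
Friday the 13ths: Jun.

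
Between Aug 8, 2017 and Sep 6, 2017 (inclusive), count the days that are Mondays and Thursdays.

Aug 8, 2017 is a Tuesday.
That's 30 days from start to end, counting both.
30 = 7 × 4 + 2, so there are 4 full weeks plus 2 extra days.
Each full week contributes 2 days from the set (Mon, Thu): 4 × 2 = 8.
The 2 extra days are Tuesday, Wednesday — none qualify.
Total: 8 + 0 = 8.

8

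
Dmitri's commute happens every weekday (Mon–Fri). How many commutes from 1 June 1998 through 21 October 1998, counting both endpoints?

1 June 1998 is a Monday.
From 1 June 1998 to 21 October 1998 is 143 days inclusive.
143 = 7 × 20 + 3, so there are 20 full weeks plus 3 extra days.
Each full week contributes 5 weekdays (Mon–Fri): 20 × 5 = 100.
The 3 extra days are Mon, Tue, Wed — 3 of them qualify.
Total: 100 + 3 = 103.

103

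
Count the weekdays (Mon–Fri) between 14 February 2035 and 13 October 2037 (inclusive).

14 February 2035 is a Wednesday.
The range spans 973 days (inclusive of both endpoints).
973 = 7 × 139, so the span is exactly 139 full weeks.
Each full week contributes 5 weekdays (Mon–Fri): 139 × 5 = 695.
Total: 695.

695 weekdays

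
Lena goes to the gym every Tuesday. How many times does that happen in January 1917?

January 1, 1917 is a Monday.
The range spans 31 days (inclusive of both endpoints).
31 = 7 × 4 + 3, so there are 4 full weeks plus 3 extra days.
Each full week contributes one Tuesday: 4 so far.
The 3 extra days are Monday, Tuesday, Wednesday — 1 of them qualifies.
Total: 4 + 1 = 5.

5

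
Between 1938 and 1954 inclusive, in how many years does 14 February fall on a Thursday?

2

Day of week of February 14 in each year:
1938: Mon, 1939: Tue, 1940: Wed, 1941: Fri, 1942: Sat, 1943: Sun, 1944: Mon, 1945: Wed, 1946: Thu ✓, 1947: Fri, 1948: Sat, 1949: Mon, 1950: Tue, 1951: Wed, 1952: Thu ✓, 1953: Sat, 1954: Sun
Thursdays: 1946, 1952.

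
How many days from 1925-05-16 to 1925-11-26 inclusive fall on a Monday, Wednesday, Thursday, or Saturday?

112

1925-05-16 is a Saturday.
The range spans 195 days (inclusive of both endpoints).
195 = 7 × 27 + 6, so there are 27 full weeks plus 6 extra days.
Each full week contributes 4 days from the set (Mon, Wed, Thu, Sat): 27 × 4 = 108.
The 6 extra days are Sat, Sun, Mon, Tue, Wed, Thu — 4 of them qualify.
Total: 108 + 4 = 112.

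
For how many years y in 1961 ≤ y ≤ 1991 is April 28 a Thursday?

4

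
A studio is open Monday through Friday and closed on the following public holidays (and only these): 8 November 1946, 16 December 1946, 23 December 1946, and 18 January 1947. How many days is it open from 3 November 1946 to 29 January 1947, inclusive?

60 business days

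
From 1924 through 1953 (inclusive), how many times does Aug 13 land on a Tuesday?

4

Day of week of August 13 in each year:
1924: Wed, 1925: Thu, 1926: Fri, 1927: Sat, 1928: Mon, 1929: Tue ✓, 1930: Wed, 1931: Thu, 1932: Sat, 1933: Sun, 1934: Mon, 1935: Tue ✓, 1936: Thu, 1937: Fri, 1938: Sat, 1939: Sun, 1940: Tue ✓, 1941: Wed, 1942: Thu, 1943: Fri, 1944: Sun, 1945: Mon, 1946: Tue ✓, 1947: Wed, 1948: Fri, 1949: Sat, 1950: Sun, 1951: Mon, 1952: Wed, 1953: Thu
Tuesdays: 1929, 1935, 1940, 1946.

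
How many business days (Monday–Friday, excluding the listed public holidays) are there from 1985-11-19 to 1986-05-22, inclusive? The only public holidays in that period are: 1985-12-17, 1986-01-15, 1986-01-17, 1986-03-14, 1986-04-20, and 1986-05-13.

128 business days

1985-11-19 is a Tuesday.
That's 185 days from start to end, counting both.
185 = 7 × 26 + 3, so there are 26 full weeks plus 3 extra days.
Each full week contributes 5 weekdays (Mon–Fri): 26 × 5 = 130.
The 3 extra days are Tuesday, Wednesday, Thursday — 3 of them qualify.
Total: 130 + 3 = 133.
Holidays: 1985-12-17 (Tue); 1986-01-15 (Wed); 1986-01-17 (Fri); 1986-03-14 (Fri); 1986-04-20 (Sun); 1986-05-13 (Tue).
5 of the 6 holidays fall on weekdays; the rest are weekends and were already excluded.
Business days: 133 − 5 = 128.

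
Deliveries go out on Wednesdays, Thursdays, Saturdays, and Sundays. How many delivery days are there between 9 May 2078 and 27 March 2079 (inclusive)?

184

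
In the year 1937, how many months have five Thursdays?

4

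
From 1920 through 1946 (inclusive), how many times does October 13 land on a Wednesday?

4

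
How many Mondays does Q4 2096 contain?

14

1 October 2096 is a Monday.
That's 92 days from start to end, counting both.
92 = 7 × 13 + 1, so there are 13 full weeks plus 1 extra day.
Each full week contributes one Monday: 13 so far.
The 1 extra day is Mon — 1 of them qualifies.
Total: 13 + 1 = 14.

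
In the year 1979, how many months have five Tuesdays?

A month has five Tuesdays exactly when Tuesday falls within its first (length − 28) days.
Jan: 31 days, starts Mon → 5 of Mon, Tue, Wed ✓
Feb: 28 days, starts Thu → 5 of (none)
Mar: 31 days, starts Thu → 5 of Thu, Fri, Sat
Apr: 30 days, starts Sun → 5 of Sun, Mon
May: 31 days, starts Tue → 5 of Tue, Wed, Thu ✓
Jun: 30 days, starts Fri → 5 of Fri, Sat
Jul: 31 days, starts Sun → 5 of Sun, Mon, Tue ✓
Aug: 31 days, starts Wed → 5 of Wed, Thu, Fri
Sep: 30 days, starts Sat → 5 of Sat, Sun
Oct: 31 days, starts Mon → 5 of Mon, Tue, Wed ✓
Nov: 30 days, starts Thu → 5 of Thu, Fri
Dec: 31 days, starts Sat → 5 of Sat, Sun, Mon
Months with five Tuesdays: Jan, May, Jul, Oct.

4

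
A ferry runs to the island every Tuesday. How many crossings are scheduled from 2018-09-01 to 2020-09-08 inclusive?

2018-09-01 is a Saturday.
The range spans 739 days (inclusive of both endpoints).
739 = 7 × 105 + 4, so there are 105 full weeks plus 4 extra days.
Each full week contributes one Tuesday: 105 so far.
The 4 extra days are Sat, Sun, Mon, Tue — 1 of them qualifies.
Total: 105 + 1 = 106.

106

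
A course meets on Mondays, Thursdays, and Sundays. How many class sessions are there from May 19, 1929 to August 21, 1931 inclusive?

May 19, 1929 is a Sunday.
From May 19, 1929 to August 21, 1931 is 825 days inclusive.
825 = 7 × 117 + 6, so there are 117 full weeks plus 6 extra days.
Each full week contributes 3 days from the set (Mon, Thu, Sun): 117 × 3 = 351.
The 6 extra days are Sunday, Monday, Tuesday, Wednesday, Thursday, Friday — 3 of them qualify.
Total: 351 + 3 = 354.

354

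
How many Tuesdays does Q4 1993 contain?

1 October 1993 is a Friday.
From 1 October 1993 to 31 December 1993 is 92 days inclusive.
92 = 7 × 13 + 1, so there are 13 full weeks plus 1 extra day.
Each full week contributes one Tuesday: 13 so far.
The 1 extra day is Fri — none qualify.
Total: 13 + 0 = 13.

13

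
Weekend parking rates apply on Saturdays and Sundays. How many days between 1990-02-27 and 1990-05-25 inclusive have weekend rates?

1990-02-27 is a Tuesday.
That's 88 days from start to end, counting both.
88 = 7 × 12 + 4, so there are 12 full weeks plus 4 extra days.
Each full week contributes 2 weekend days (Sat, Sun): 12 × 2 = 24.
The 4 extra days are Tuesday, Wednesday, Thursday, Friday — none qualify.
Total: 24 + 0 = 24.

24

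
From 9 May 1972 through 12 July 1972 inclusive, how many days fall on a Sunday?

9

9 May 1972 is a Tuesday.
From 9 May 1972 to 12 July 1972 is 65 days inclusive.
65 = 7 × 9 + 2, so there are 9 full weeks plus 2 extra days.
Each full week contributes one Sunday: 9 so far.
The 2 extra days are Tue, Wed — none qualify.
Total: 9 + 0 = 9.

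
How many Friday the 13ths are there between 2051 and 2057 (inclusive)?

Friday-the-13ths by year:
2051: Jan, Oct
2052: Sep, Dec
2053: Jun
2054: Feb, Mar, Nov
2055: Aug
2056: Oct
2057: Apr, Jul

12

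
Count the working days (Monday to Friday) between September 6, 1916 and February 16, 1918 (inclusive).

September 6, 1916 is a Wednesday.
That's 529 days from start to end, counting both.
529 = 7 × 75 + 4, so there are 75 full weeks plus 4 extra days.
Each full week contributes 5 weekdays (Mon–Fri): 75 × 5 = 375.
The 4 extra days are Wed, Thu, Fri, Sat — 3 of them qualify.
Total: 375 + 3 = 378.

378 weekdays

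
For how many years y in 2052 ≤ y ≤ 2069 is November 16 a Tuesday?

Day of week of November 16 in each year:
2052: Sat, 2053: Sun, 2054: Mon, 2055: Tue ✓, 2056: Thu, 2057: Fri, 2058: Sat, 2059: Sun, 2060: Tue ✓, 2061: Wed, 2062: Thu, 2063: Fri, 2064: Sun, 2065: Mon, 2066: Tue ✓, 2067: Wed, 2068: Fri, 2069: Sat
Tuesdays: 2055, 2060, 2066.

3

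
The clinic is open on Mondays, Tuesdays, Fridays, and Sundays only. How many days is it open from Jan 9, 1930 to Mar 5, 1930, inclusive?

32

Jan 9, 1930 is a Thursday.
From Jan 9, 1930 to Mar 5, 1930 is 56 days inclusive.
56 = 7 × 8, so the span is exactly 8 full weeks.
Each full week contributes 4 days from the set (Mon, Tue, Fri, Sun): 8 × 4 = 32.
Total: 32.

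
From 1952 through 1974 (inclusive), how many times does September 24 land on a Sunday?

3

Day of week of September 24 in each year:
1952: Wed, 1953: Thu, 1954: Fri, 1955: Sat, 1956: Mon, 1957: Tue, 1958: Wed, 1959: Thu, 1960: Sat, 1961: Sun ✓, 1962: Mon, 1963: Tue, 1964: Thu, 1965: Fri, 1966: Sat, 1967: Sun ✓, 1968: Tue, 1969: Wed, 1970: Thu, 1971: Fri, 1972: Sun ✓, 1973: Mon, 1974: Tue
Sundays: 1961, 1967, 1972.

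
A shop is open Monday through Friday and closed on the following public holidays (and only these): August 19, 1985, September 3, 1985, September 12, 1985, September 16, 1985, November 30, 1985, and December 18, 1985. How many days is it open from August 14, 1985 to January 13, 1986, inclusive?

August 14, 1985 is a Wednesday.
From August 14, 1985 to January 13, 1986 is 153 days inclusive.
153 = 7 × 21 + 6, so there are 21 full weeks plus 6 extra days.
Each full week contributes 5 weekdays (Mon–Fri): 21 × 5 = 105.
The 6 extra days are Wednesday, Thursday, Friday, Saturday, Sunday, Monday — 4 of them qualify.
Total: 105 + 4 = 109.
Holidays: August 19, 1985 (Mon); September 3, 1985 (Tue); September 12, 1985 (Thu); September 16, 1985 (Mon); November 30, 1985 (Sat); December 18, 1985 (Wed).
5 of the 6 holidays fall on weekdays; the rest are weekends and were already excluded.
Business days: 109 − 5 = 104.

104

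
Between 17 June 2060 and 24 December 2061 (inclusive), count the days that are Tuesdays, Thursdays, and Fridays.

17 June 2060 is a Thursday.
From 17 June 2060 to 24 December 2061 is 556 days inclusive.
556 = 7 × 79 + 3, so there are 79 full weeks plus 3 extra days.
Each full week contributes 3 days from the set (Tue, Thu, Fri): 79 × 3 = 237.
The 3 extra days are Thu, Fri, Sat — 2 of them qualify.
Total: 237 + 2 = 239.

239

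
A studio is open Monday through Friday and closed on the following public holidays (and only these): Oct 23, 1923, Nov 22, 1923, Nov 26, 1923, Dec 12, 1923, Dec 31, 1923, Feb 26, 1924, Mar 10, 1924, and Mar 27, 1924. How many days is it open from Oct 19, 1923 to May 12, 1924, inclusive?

139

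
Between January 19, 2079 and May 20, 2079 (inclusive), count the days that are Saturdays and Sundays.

35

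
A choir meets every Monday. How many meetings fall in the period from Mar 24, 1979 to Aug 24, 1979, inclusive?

22 Mondays

Mar 24, 1979 is a Saturday.
From Mar 24, 1979 to Aug 24, 1979 is 154 days inclusive.
154 = 7 × 22, so the span is exactly 22 full weeks.
Each full week contributes one Monday: 22 so far.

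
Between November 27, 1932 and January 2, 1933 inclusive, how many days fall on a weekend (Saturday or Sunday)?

11

November 27, 1932 is a Sunday.
The range spans 37 days (inclusive of both endpoints).
37 = 7 × 5 + 2, so there are 5 full weeks plus 2 extra days.
Each full week contributes 2 weekend days (Sat, Sun): 5 × 2 = 10.
The 2 extra days are Sun, Mon — 1 of them qualifies.
Total: 10 + 1 = 11.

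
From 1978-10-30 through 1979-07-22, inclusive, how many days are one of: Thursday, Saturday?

1978-10-30 is a Monday.
The range spans 266 days (inclusive of both endpoints).
266 = 7 × 38, so the span is exactly 38 full weeks.
Each full week contributes 2 days from the set (Thu, Sat): 38 × 2 = 76.

76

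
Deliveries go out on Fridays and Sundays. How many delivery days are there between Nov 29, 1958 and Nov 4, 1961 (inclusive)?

Nov 29, 1958 is a Saturday.
From Nov 29, 1958 to Nov 4, 1961 is 1072 days inclusive.
1072 = 7 × 153 + 1, so there are 153 full weeks plus 1 extra day.
Each full week contributes 2 days from the set (Fri, Sun): 153 × 2 = 306.
The 1 extra day is Saturday — none qualify.
Total: 306 + 0 = 306.

306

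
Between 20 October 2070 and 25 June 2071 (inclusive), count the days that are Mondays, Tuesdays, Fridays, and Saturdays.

142

20 October 2070 is a Monday.
From 20 October 2070 to 25 June 2071 is 249 days inclusive.
249 = 7 × 35 + 4, so there are 35 full weeks plus 4 extra days.
Each full week contributes 4 days from the set (Mon, Tue, Fri, Sat): 35 × 4 = 140.
The 4 extra days are Monday, Tuesday, Wednesday, Thursday — 2 of them qualify.
Total: 140 + 2 = 142.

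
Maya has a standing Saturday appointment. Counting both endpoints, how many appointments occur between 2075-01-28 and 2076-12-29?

100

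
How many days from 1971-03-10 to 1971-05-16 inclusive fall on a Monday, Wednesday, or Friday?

29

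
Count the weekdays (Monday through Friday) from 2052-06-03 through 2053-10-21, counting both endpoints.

362

2052-06-03 is a Monday.
That's 506 days from start to end, counting both.
506 = 7 × 72 + 2, so there are 72 full weeks plus 2 extra days.
Each full week contributes 5 weekdays (Mon–Fri): 72 × 5 = 360.
The 2 extra days are Mon, Tue — 2 of them qualify.
Total: 360 + 2 = 362.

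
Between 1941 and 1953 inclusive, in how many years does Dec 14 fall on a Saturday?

Day of week of December 14 in each year:
1941: Sun, 1942: Mon, 1943: Tue, 1944: Thu, 1945: Fri, 1946: Sat ✓, 1947: Sun, 1948: Tue, 1949: Wed, 1950: Thu, 1951: Fri, 1952: Sun, 1953: Mon
Saturdays: 1946.

1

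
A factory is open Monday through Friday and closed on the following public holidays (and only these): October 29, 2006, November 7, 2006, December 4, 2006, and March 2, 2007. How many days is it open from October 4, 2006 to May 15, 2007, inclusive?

October 4, 2006 is a Wednesday.
That's 224 days from start to end, counting both.
224 = 7 × 32, so the span is exactly 32 full weeks.
Each full week contributes 5 weekdays (Mon–Fri): 32 × 5 = 160.
Holidays: October 29, 2006 (Sun); November 7, 2006 (Tue); December 4, 2006 (Mon); March 2, 2007 (Fri).
3 of the 4 holidays fall on weekdays; the rest are weekends and were already excluded.
Business days: 160 − 3 = 157.

157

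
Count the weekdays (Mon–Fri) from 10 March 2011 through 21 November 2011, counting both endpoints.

10 March 2011 is a Thursday.
The range spans 257 days (inclusive of both endpoints).
257 = 7 × 36 + 5, so there are 36 full weeks plus 5 extra days.
Each full week contributes 5 weekdays (Mon–Fri): 36 × 5 = 180.
The 5 extra days are Thu, Fri, Sat, Sun, Mon — 3 of them qualify.
Total: 180 + 3 = 183.

183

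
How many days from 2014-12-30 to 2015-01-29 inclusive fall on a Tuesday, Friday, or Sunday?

13

2014-12-30 is a Tuesday.
That's 31 days from start to end, counting both.
31 = 7 × 4 + 3, so there are 4 full weeks plus 3 extra days.
Each full week contributes 3 days from the set (Tue, Fri, Sun): 4 × 3 = 12.
The 3 extra days are Tuesday, Wednesday, Thursday — 1 of them qualifies.
Total: 12 + 1 = 13.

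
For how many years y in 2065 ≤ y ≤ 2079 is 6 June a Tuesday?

Day of week of June 6 in each year:
2065: Sat, 2066: Sun, 2067: Mon, 2068: Wed, 2069: Thu, 2070: Fri, 2071: Sat, 2072: Mon, 2073: Tue ✓, 2074: Wed, 2075: Thu, 2076: Sat, 2077: Sun, 2078: Mon, 2079: Tue ✓
Tuesdays: 2073, 2079.

2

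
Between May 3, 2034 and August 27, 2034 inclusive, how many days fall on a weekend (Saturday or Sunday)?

34

May 3, 2034 is a Wednesday.
That's 117 days from start to end, counting both.
117 = 7 × 16 + 5, so there are 16 full weeks plus 5 extra days.
Each full week contributes 2 weekend days (Sat, Sun): 16 × 2 = 32.
The 5 extra days are Wed, Thu, Fri, Sat, Sun — 2 of them qualify.
Total: 32 + 2 = 34.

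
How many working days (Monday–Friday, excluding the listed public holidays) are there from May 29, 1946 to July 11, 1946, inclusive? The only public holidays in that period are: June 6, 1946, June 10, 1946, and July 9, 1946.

May 29, 1946 is a Wednesday.
That's 44 days from start to end, counting both.
44 = 7 × 6 + 2, so there are 6 full weeks plus 2 extra days.
Each full week contributes 5 weekdays (Mon–Fri): 6 × 5 = 30.
The 2 extra days are Wed, Thu — 2 of them qualify.
Total: 30 + 2 = 32.
Holidays: June 6, 1946 (Thu); June 10, 1946 (Mon); July 9, 1946 (Tue).
All 3 holidays fall on weekdays, so subtract 3.
Business days: 32 − 3 = 29.

29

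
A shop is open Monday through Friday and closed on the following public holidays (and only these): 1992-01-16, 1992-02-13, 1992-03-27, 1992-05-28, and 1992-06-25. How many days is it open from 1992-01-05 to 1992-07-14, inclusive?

132 working days

1992-01-05 is a Sunday.
The range spans 192 days (inclusive of both endpoints).
192 = 7 × 27 + 3, so there are 27 full weeks plus 3 extra days.
Each full week contributes 5 weekdays (Mon–Fri): 27 × 5 = 135.
The 3 extra days are Sun, Mon, Tue — 2 of them qualify.
Total: 135 + 2 = 137.
Holidays: 1992-01-16 (Thu); 1992-02-13 (Thu); 1992-03-27 (Fri); 1992-05-28 (Thu); 1992-06-25 (Thu).
All 5 holidays fall on weekdays, so subtract 5.
Business days: 137 − 5 = 132.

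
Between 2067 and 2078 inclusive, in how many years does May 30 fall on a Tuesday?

Day of week of May 30 in each year:
2067: Mon, 2068: Wed, 2069: Thu, 2070: Fri, 2071: Sat, 2072: Mon, 2073: Tue ✓, 2074: Wed, 2075: Thu, 2076: Sat, 2077: Sun, 2078: Mon
Tuesdays: 2073.

1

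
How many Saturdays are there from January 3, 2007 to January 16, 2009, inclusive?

January 3, 2007 is a Wednesday.
That's 745 days from start to end, counting both.
745 = 7 × 106 + 3, so there are 106 full weeks plus 3 extra days.
Each full week contributes one Saturday: 106 so far.
The 3 extra days are Wednesday, Thursday, Friday — none qualify.
Total: 106 + 0 = 106.

106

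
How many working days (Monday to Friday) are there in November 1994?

22 weekdays

Nov 1, 1994 is a Tuesday.
From Nov 1, 1994 to Nov 30, 1994 is 30 days inclusive.
30 = 7 × 4 + 2, so there are 4 full weeks plus 2 extra days.
Each full week contributes 5 weekdays (Mon–Fri): 4 × 5 = 20.
The 2 extra days are Tue, Wed — 2 of them qualify.
Total: 20 + 2 = 22.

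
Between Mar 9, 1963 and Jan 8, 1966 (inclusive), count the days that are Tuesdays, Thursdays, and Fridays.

Mar 9, 1963 is a Saturday.
The range spans 1037 days (inclusive of both endpoints).
1037 = 7 × 148 + 1, so there are 148 full weeks plus 1 extra day.
Each full week contributes 3 days from the set (Tue, Thu, Fri): 148 × 3 = 444.
The 1 extra day is Sat — none qualify.
Total: 444 + 0 = 444.

444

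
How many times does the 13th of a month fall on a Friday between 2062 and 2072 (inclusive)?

20

Friday-the-13ths by year:
2062: Jan, Oct
2063: Apr, Jul
2064: Jun
2065: Feb, Mar, Nov
2066: Aug
2067: May
2068: Jan, Apr, Jul
2069: Sep, Dec
2070: Jun
2071: Feb, Mar, Nov
2072: May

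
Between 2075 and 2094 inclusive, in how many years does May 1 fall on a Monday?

Day of week of May 1 in each year:
2075: Wed, 2076: Fri, 2077: Sat, 2078: Sun, 2079: Mon ✓, 2080: Wed, 2081: Thu, 2082: Fri, 2083: Sat, 2084: Mon ✓, 2085: Tue, 2086: Wed, 2087: Thu, 2088: Sat, 2089: Sun, 2090: Mon ✓, 2091: Tue, 2092: Thu, 2093: Fri, 2094: Sat
Mondays: 2079, 2084, 2090.

3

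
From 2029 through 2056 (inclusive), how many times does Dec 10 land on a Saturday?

4

Day of week of December 10 in each year:
2029: Mon, 2030: Tue, 2031: Wed, 2032: Fri, 2033: Sat ✓, 2034: Sun, 2035: Mon, 2036: Wed, 2037: Thu, 2038: Fri, 2039: Sat ✓, 2040: Mon, 2041: Tue, 2042: Wed, 2043: Thu, 2044: Sat ✓, 2045: Sun, 2046: Mon, 2047: Tue, 2048: Thu, 2049: Fri, 2050: Sat ✓, 2051: Sun, 2052: Tue, 2053: Wed, 2054: Thu, 2055: Fri, 2056: Sun
Saturdays: 2033, 2039, 2044, 2050.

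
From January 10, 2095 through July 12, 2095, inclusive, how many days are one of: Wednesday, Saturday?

January 10, 2095 is a Monday.
That's 184 days from start to end, counting both.
184 = 7 × 26 + 2, so there are 26 full weeks plus 2 extra days.
Each full week contributes 2 days from the set (Wed, Sat): 26 × 2 = 52.
The 2 extra days are Monday, Tuesday — none qualify.
Total: 52 + 0 = 52.

52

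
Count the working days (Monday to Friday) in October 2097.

1 October 2097 is a Tuesday.
From 1 October 2097 to 31 October 2097 is 31 days inclusive.
31 = 7 × 4 + 3, so there are 4 full weeks plus 3 extra days.
Each full week contributes 5 weekdays (Mon–Fri): 4 × 5 = 20.
The 3 extra days are Tue, Wed, Thu — 3 of them qualify.
Total: 20 + 3 = 23.

23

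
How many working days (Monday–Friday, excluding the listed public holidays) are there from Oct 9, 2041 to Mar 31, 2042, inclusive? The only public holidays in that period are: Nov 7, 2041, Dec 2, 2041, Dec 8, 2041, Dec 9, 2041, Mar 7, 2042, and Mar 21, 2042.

119 working days

Oct 9, 2041 is a Wednesday.
That's 174 days from start to end, counting both.
174 = 7 × 24 + 6, so there are 24 full weeks plus 6 extra days.
Each full week contributes 5 weekdays (Mon–Fri): 24 × 5 = 120.
The 6 extra days are Wednesday, Thursday, Friday, Saturday, Sunday, Monday — 4 of them qualify.
Total: 120 + 4 = 124.
Holidays: Nov 7, 2041 (Thu); Dec 2, 2041 (Mon); Dec 8, 2041 (Sun); Dec 9, 2041 (Mon); Mar 7, 2042 (Fri); Mar 21, 2042 (Fri).
5 of the 6 holidays fall on weekdays; the rest are weekends and were already excluded.
Business days: 124 − 5 = 119.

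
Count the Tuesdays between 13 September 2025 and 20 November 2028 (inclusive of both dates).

166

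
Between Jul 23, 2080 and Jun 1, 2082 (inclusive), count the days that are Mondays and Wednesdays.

194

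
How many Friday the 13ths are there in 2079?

2

The 13th falls on a Friday when the month's 13th has weekday Fri.
Jan 13 is Fri ✓; Feb 13 is Mon; Mar 13 is Mon; Apr 13 is Thu; May 13 is Sat; Jun 13 is Tue; Jul 13 is Thu; Aug 13 is Sun; Sep 13 is Wed; Oct 13 is Fri ✓; Nov 13 is Mon; Dec 13 is Wed.
Friday the 13ths: Jan, Oct.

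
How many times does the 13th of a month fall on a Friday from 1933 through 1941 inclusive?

Friday-the-13ths by year:
1933: Jan, Oct
1934: Apr, Jul
1935: Sep, Dec
1936: Mar, Nov
1937: Aug
1938: May
1939: Jan, Oct
1940: Sep, Dec
1941: Jun

15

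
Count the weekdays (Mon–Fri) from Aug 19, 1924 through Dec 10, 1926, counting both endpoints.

Aug 19, 1924 is a Tuesday.
From Aug 19, 1924 to Dec 10, 1926 is 844 days inclusive.
844 = 7 × 120 + 4, so there are 120 full weeks plus 4 extra days.
Each full week contributes 5 weekdays (Mon–Fri): 120 × 5 = 600.
The 4 extra days are Tuesday, Wednesday, Thursday, Friday — 4 of them qualify.
Total: 600 + 4 = 604.

604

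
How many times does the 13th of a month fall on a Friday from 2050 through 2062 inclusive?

21

Friday-the-13ths by year:
2050: May
2051: Jan, Oct
2052: Sep, Dec
2053: Jun
2054: Feb, Mar, Nov
2055: Aug
2056: Oct
2057: Apr, Jul
2058: Sep, Dec
2059: Jun
2060: Feb, Aug
2061: May
2062: Jan, Oct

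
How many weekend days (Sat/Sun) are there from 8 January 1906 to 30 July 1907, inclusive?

8 January 1906 is a Monday.
The range spans 569 days (inclusive of both endpoints).
569 = 7 × 81 + 2, so there are 81 full weeks plus 2 extra days.
Each full week contributes 2 weekend days (Sat, Sun): 81 × 2 = 162.
The 2 extra days are Monday, Tuesday — none qualify.
Total: 162 + 0 = 162.

162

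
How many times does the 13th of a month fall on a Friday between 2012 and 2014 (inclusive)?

6

Friday-the-13ths by year:
2012: Jan, Apr, Jul
2013: Sep, Dec
2014: Jun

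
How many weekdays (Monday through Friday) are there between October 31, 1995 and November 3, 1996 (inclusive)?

264 weekdays

October 31, 1995 is a Tuesday.
The range spans 370 days (inclusive of both endpoints).
370 = 7 × 52 + 6, so there are 52 full weeks plus 6 extra days.
Each full week contributes 5 weekdays (Mon–Fri): 52 × 5 = 260.
The 6 extra days are Tue, Wed, Thu, Fri, Sat, Sun — 4 of them qualify.
Total: 260 + 4 = 264.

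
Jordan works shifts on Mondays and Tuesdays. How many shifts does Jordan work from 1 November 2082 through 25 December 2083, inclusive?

120

1 November 2082 is a Sunday.
The range spans 420 days (inclusive of both endpoints).
420 = 7 × 60, so the span is exactly 60 full weeks.
Each full week contributes 2 days from the set (Mon, Tue): 60 × 2 = 120.
Total: 120.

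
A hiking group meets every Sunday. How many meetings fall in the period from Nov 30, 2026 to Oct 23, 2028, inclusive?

Nov 30, 2026 is a Monday.
From Nov 30, 2026 to Oct 23, 2028 is 694 days inclusive.
694 = 7 × 99 + 1, so there are 99 full weeks plus 1 extra day.
Each full week contributes one Sunday: 99 so far.
The 1 extra day is Monday — none qualify.
Total: 99 + 0 = 99.

99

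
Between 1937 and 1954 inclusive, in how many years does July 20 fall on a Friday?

Day of week of July 20 in each year:
1937: Tue, 1938: Wed, 1939: Thu, 1940: Sat, 1941: Sun, 1942: Mon, 1943: Tue, 1944: Thu, 1945: Fri ✓, 1946: Sat, 1947: Sun, 1948: Tue, 1949: Wed, 1950: Thu, 1951: Fri ✓, 1952: Sun, 1953: Mon, 1954: Tue
Fridays: 1945, 1951.

2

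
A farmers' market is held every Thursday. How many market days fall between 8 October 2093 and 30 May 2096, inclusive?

138

8 October 2093 is a Thursday.
The range spans 966 days (inclusive of both endpoints).
966 = 7 × 138, so the span is exactly 138 full weeks.
Each full week contributes one Thursday: 138 so far.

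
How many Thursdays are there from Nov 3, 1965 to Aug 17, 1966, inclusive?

41

Nov 3, 1965 is a Wednesday.
The range spans 288 days (inclusive of both endpoints).
288 = 7 × 41 + 1, so there are 41 full weeks plus 1 extra day.
Each full week contributes one Thursday: 41 so far.
The 1 extra day is Wednesday — none qualify.
Total: 41 + 0 = 41.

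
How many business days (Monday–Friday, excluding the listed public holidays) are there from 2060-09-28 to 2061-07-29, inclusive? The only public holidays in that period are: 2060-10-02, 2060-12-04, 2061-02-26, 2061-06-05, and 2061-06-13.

218 business days

2060-09-28 is a Tuesday.
From 2060-09-28 to 2061-07-29 is 305 days inclusive.
305 = 7 × 43 + 4, so there are 43 full weeks plus 4 extra days.
Each full week contributes 5 weekdays (Mon–Fri): 43 × 5 = 215.
The 4 extra days are Tuesday, Wednesday, Thursday, Friday — 4 of them qualify.
Total: 215 + 4 = 219.
Holidays: 2060-10-02 (Sat); 2060-12-04 (Sat); 2061-02-26 (Sat); 2061-06-05 (Sun); 2061-06-13 (Mon).
1 of the 5 holidays fall on weekdays; the rest are weekends and were already excluded.
Business days: 219 − 1 = 218.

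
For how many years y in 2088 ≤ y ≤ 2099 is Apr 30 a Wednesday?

Day of week of April 30 in each year:
2088: Fri, 2089: Sat, 2090: Sun, 2091: Mon, 2092: Wed ✓, 2093: Thu, 2094: Fri, 2095: Sat, 2096: Mon, 2097: Tue, 2098: Wed ✓, 2099: Thu
Wednesdays: 2092, 2098.

2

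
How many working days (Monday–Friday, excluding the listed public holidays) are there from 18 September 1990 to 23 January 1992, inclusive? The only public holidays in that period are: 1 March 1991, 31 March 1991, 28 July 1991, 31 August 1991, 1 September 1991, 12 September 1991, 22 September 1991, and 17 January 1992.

350

18 September 1990 is a Tuesday.
That's 493 days from start to end, counting both.
493 = 7 × 70 + 3, so there are 70 full weeks plus 3 extra days.
Each full week contributes 5 weekdays (Mon–Fri): 70 × 5 = 350.
The 3 extra days are Tue, Wed, Thu — 3 of them qualify.
Total: 350 + 3 = 353.
Holidays: 1 March 1991 (Fri); 31 March 1991 (Sun); 28 July 1991 (Sun); 31 August 1991 (Sat); 1 September 1991 (Sun); 12 September 1991 (Thu); 22 September 1991 (Sun); 17 January 1992 (Fri).
3 of the 8 holidays fall on weekdays; the rest are weekends and were already excluded.
Business days: 353 − 3 = 350.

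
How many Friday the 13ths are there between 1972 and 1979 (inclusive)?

Friday-the-13ths by year:
1972: Oct
1973: Apr, Jul
1974: Sep, Dec
1975: Jun
1976: Feb, Aug
1977: May
1978: Jan, Oct
1979: Apr, Jul

13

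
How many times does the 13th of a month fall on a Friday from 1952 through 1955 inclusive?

6

Friday-the-13ths by year:
1952: Jun
1953: Feb, Mar, Nov
1954: Aug
1955: May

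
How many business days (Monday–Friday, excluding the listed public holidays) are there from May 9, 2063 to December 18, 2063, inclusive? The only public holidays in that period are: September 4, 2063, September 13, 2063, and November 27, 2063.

157 business days

May 9, 2063 is a Wednesday.
The range spans 224 days (inclusive of both endpoints).
224 = 7 × 32, so the span is exactly 32 full weeks.
Each full week contributes 5 weekdays (Mon–Fri): 32 × 5 = 160.
Total: 160.
Holidays: September 4, 2063 (Tue); September 13, 2063 (Thu); November 27, 2063 (Tue).
All 3 holidays fall on weekdays, so subtract 3.
Business days: 160 − 3 = 157.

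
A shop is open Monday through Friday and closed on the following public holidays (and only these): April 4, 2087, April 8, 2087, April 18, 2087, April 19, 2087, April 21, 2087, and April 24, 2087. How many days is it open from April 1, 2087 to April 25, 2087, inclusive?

14 working days

April 1, 2087 is a Tuesday.
From April 1, 2087 to April 25, 2087 is 25 days inclusive.
25 = 7 × 3 + 4, so there are 3 full weeks plus 4 extra days.
Each full week contributes 5 weekdays (Mon–Fri): 3 × 5 = 15.
The 4 extra days are Tuesday, Wednesday, Thursday, Friday — 4 of them qualify.
Total: 15 + 4 = 19.
Holidays: April 4, 2087 (Fri); April 8, 2087 (Tue); April 18, 2087 (Fri); April 19, 2087 (Sat); April 21, 2087 (Mon); April 24, 2087 (Thu).
5 of the 6 holidays fall on weekdays; the rest are weekends and were already excluded.
Business days: 19 − 5 = 14.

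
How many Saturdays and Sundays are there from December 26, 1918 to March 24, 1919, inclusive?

26

December 26, 1918 is a Thursday.
From December 26, 1918 to March 24, 1919 is 89 days inclusive.
89 = 7 × 12 + 5, so there are 12 full weeks plus 5 extra days.
Each full week contributes 2 weekend days (Sat, Sun): 12 × 2 = 24.
The 5 extra days are Thu, Fri, Sat, Sun, Mon — 2 of them qualify.
Total: 24 + 2 = 26.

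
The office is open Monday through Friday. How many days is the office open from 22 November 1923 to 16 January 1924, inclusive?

22 November 1923 is a Thursday.
That's 56 days from start to end, counting both.
56 = 7 × 8, so the span is exactly 8 full weeks.
Each full week contributes 5 weekdays (Mon–Fri): 8 × 5 = 40.

40 weekdays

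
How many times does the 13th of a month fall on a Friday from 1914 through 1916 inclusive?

5

Friday-the-13ths by year:
1914: Feb, Mar, Nov
1915: Aug
1916: Oct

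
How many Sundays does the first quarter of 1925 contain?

13

Jan 1, 1925 is a Thursday.
The range spans 90 days (inclusive of both endpoints).
90 = 7 × 12 + 6, so there are 12 full weeks plus 6 extra days.
Each full week contributes one Sunday: 12 so far.
The 6 extra days are Thu, Fri, Sat, Sun, Mon, Tue — 1 of them qualifies.
Total: 12 + 1 = 13.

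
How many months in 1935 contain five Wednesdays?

4

A month has five Wednesdays exactly when Wednesday falls within its first (length − 28) days.
Jan: 31 days, starts Tue → 5 of Tue, Wed, Thu ✓
Feb: 28 days, starts Fri → 5 of (none)
Mar: 31 days, starts Fri → 5 of Fri, Sat, Sun
Apr: 30 days, starts Mon → 5 of Mon, Tue
May: 31 days, starts Wed → 5 of Wed, Thu, Fri ✓
Jun: 30 days, starts Sat → 5 of Sat, Sun
Jul: 31 days, starts Mon → 5 of Mon, Tue, Wed ✓
Aug: 31 days, starts Thu → 5 of Thu, Fri, Sat
Sep: 30 days, starts Sun → 5 of Sun, Mon
Oct: 31 days, starts Tue → 5 of Tue, Wed, Thu ✓
Nov: 30 days, starts Fri → 5 of Fri, Sat
Dec: 31 days, starts Sun → 5 of Sun, Mon, Tue
Months with five Wednesdays: Jan, May, Jul, Oct.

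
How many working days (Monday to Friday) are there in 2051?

260 weekdays

2051-01-01 is a Sunday.
That's 365 days from start to end, counting both.
365 = 7 × 52 + 1, so there are 52 full weeks plus 1 extra day.
Each full week contributes 5 weekdays (Mon–Fri): 52 × 5 = 260.
The 1 extra day is Sunday — none qualify.
Total: 260 + 0 = 260.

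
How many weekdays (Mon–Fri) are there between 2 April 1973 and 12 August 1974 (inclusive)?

356 weekdays

2 April 1973 is a Monday.
From 2 April 1973 to 12 August 1974 is 498 days inclusive.
498 = 7 × 71 + 1, so there are 71 full weeks plus 1 extra day.
Each full week contributes 5 weekdays (Mon–Fri): 71 × 5 = 355.
The 1 extra day is Mon — 1 of them qualifies.
Total: 355 + 1 = 356.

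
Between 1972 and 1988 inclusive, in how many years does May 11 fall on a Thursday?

Day of week of May 11 in each year:
1972: Thu ✓, 1973: Fri, 1974: Sat, 1975: Sun, 1976: Tue, 1977: Wed, 1978: Thu ✓, 1979: Fri, 1980: Sun, 1981: Mon, 1982: Tue, 1983: Wed, 1984: Fri, 1985: Sat, 1986: Sun, 1987: Mon, 1988: Wed
Thursdays: 1972, 1978.

2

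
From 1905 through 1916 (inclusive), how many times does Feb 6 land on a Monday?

Day of week of February 6 in each year:
1905: Mon ✓, 1906: Tue, 1907: Wed, 1908: Thu, 1909: Sat, 1910: Sun, 1911: Mon ✓, 1912: Tue, 1913: Thu, 1914: Fri, 1915: Sat, 1916: Sun
Mondays: 1905, 1911.

2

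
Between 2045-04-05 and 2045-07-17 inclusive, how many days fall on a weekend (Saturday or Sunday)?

30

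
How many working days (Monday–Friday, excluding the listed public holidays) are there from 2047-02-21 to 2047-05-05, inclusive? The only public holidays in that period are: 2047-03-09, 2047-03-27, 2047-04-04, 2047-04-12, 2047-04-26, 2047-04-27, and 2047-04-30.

2047-02-21 is a Thursday.
That's 74 days from start to end, counting both.
74 = 7 × 10 + 4, so there are 10 full weeks plus 4 extra days.
Each full week contributes 5 weekdays (Mon–Fri): 10 × 5 = 50.
The 4 extra days are Thu, Fri, Sat, Sun — 2 of them qualify.
Total: 50 + 2 = 52.
Holidays: 2047-03-09 (Sat); 2047-03-27 (Wed); 2047-04-04 (Thu); 2047-04-12 (Fri); 2047-04-26 (Fri); 2047-04-27 (Sat); 2047-04-30 (Tue).
5 of the 7 holidays fall on weekdays; the rest are weekends and were already excluded.
Business days: 52 − 5 = 47.

47 working days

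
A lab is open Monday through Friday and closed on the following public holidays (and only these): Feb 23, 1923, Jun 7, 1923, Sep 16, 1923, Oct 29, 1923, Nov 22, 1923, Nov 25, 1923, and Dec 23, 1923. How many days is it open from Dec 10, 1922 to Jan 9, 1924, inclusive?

279 working days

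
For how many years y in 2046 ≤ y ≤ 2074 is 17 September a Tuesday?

Day of week of September 17 in each year:
2046: Mon, 2047: Tue ✓, 2048: Thu, 2049: Fri, 2050: Sat, 2051: Sun, 2052: Tue ✓, 2053: Wed, 2054: Thu, 2055: Fri, 2056: Sun, 2057: Mon, 2058: Tue ✓, 2059: Wed, 2060: Fri, 2061: Sat, 2062: Sun, 2063: Mon, 2064: Wed, 2065: Thu, 2066: Fri, 2067: Sat, 2068: Mon, 2069: Tue ✓, 2070: Wed, 2071: Thu, 2072: Sat, 2073: Sun, 2074: Mon
Tuesdays: 2047, 2052, 2058, 2069.

4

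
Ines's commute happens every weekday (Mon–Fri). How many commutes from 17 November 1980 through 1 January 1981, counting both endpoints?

17 November 1980 is a Monday.
From 17 November 1980 to 1 January 1981 is 46 days inclusive.
46 = 7 × 6 + 4, so there are 6 full weeks plus 4 extra days.
Each full week contributes 5 weekdays (Mon–Fri): 6 × 5 = 30.
The 4 extra days are Monday, Tuesday, Wednesday, Thursday — 4 of them qualify.
Total: 30 + 4 = 34.

34 weekdays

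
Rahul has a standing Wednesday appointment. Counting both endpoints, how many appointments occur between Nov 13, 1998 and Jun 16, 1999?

31

Nov 13, 1998 is a Friday.
That's 216 days from start to end, counting both.
216 = 7 × 30 + 6, so there are 30 full weeks plus 6 extra days.
Each full week contributes one Wednesday: 30 so far.
The 6 extra days are Fri, Sat, Sun, Mon, Tue, Wed — 1 of them qualifies.
Total: 30 + 1 = 31.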